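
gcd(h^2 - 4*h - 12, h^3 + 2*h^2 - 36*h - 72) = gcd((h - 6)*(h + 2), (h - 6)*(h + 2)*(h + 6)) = h^2 - 4*h - 12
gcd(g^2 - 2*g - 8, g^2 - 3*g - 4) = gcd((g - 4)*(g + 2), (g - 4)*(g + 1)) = g - 4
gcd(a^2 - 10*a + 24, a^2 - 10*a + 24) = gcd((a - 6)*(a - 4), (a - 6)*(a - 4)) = a^2 - 10*a + 24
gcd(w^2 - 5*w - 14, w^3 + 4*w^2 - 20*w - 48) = w + 2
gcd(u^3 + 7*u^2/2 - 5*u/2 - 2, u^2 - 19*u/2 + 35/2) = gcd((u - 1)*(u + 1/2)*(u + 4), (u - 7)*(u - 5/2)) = 1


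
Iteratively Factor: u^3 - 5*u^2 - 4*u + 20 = (u + 2)*(u^2 - 7*u + 10) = (u - 2)*(u + 2)*(u - 5)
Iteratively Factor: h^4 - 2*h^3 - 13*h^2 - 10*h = (h + 2)*(h^3 - 4*h^2 - 5*h) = h*(h + 2)*(h^2 - 4*h - 5) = h*(h + 1)*(h + 2)*(h - 5)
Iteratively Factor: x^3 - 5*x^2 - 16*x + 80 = (x - 5)*(x^2 - 16) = (x - 5)*(x + 4)*(x - 4)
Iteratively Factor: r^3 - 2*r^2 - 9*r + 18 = (r + 3)*(r^2 - 5*r + 6) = (r - 3)*(r + 3)*(r - 2)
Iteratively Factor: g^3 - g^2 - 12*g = (g + 3)*(g^2 - 4*g) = g*(g + 3)*(g - 4)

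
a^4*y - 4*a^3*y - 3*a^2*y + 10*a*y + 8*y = (a - 4)*(a - 2)*(a + 1)*(a*y + y)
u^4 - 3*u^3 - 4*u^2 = u^2*(u - 4)*(u + 1)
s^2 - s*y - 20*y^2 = (s - 5*y)*(s + 4*y)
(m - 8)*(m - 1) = m^2 - 9*m + 8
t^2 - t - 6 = (t - 3)*(t + 2)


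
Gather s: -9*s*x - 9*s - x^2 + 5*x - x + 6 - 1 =s*(-9*x - 9) - x^2 + 4*x + 5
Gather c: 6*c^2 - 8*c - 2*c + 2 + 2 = 6*c^2 - 10*c + 4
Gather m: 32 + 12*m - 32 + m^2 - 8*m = m^2 + 4*m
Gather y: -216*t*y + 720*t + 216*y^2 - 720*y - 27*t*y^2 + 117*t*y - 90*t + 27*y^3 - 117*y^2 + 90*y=630*t + 27*y^3 + y^2*(99 - 27*t) + y*(-99*t - 630)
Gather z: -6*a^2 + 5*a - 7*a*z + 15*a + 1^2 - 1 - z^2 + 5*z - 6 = -6*a^2 + 20*a - z^2 + z*(5 - 7*a) - 6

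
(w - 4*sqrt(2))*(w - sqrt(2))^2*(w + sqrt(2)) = w^4 - 5*sqrt(2)*w^3 + 6*w^2 + 10*sqrt(2)*w - 16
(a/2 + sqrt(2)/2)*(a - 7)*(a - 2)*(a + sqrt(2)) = a^4/2 - 9*a^3/2 + sqrt(2)*a^3 - 9*sqrt(2)*a^2 + 8*a^2 - 9*a + 14*sqrt(2)*a + 14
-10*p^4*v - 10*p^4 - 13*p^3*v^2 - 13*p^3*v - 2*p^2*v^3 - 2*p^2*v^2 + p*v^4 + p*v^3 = (-5*p + v)*(p + v)*(2*p + v)*(p*v + p)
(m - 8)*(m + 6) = m^2 - 2*m - 48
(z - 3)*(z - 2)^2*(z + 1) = z^4 - 6*z^3 + 9*z^2 + 4*z - 12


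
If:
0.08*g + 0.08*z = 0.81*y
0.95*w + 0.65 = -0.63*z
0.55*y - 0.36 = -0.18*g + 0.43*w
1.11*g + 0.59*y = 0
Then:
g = -0.01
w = -0.82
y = 0.02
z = 0.20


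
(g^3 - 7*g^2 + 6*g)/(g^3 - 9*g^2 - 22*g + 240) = g*(g - 1)/(g^2 - 3*g - 40)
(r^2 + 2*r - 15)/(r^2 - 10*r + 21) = (r + 5)/(r - 7)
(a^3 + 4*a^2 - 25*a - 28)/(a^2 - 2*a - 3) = (a^2 + 3*a - 28)/(a - 3)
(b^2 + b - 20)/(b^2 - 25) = (b - 4)/(b - 5)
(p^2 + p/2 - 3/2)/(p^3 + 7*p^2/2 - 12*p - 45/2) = (p - 1)/(p^2 + 2*p - 15)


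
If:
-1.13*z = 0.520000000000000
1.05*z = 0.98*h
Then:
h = -0.49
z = -0.46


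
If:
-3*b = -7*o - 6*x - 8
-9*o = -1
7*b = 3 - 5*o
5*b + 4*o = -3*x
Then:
No Solution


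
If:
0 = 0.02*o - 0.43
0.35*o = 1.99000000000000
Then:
No Solution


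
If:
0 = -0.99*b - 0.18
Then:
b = -0.18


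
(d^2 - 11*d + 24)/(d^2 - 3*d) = (d - 8)/d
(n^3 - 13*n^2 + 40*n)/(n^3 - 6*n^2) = (n^2 - 13*n + 40)/(n*(n - 6))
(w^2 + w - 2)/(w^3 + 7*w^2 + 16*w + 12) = (w - 1)/(w^2 + 5*w + 6)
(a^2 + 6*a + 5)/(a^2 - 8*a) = (a^2 + 6*a + 5)/(a*(a - 8))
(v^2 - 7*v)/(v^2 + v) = (v - 7)/(v + 1)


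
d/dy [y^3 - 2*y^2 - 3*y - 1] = 3*y^2 - 4*y - 3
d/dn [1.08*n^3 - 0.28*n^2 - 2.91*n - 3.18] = 3.24*n^2 - 0.56*n - 2.91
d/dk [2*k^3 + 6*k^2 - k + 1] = 6*k^2 + 12*k - 1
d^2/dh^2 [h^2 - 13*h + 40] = 2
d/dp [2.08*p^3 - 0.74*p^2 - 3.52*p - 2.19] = 6.24*p^2 - 1.48*p - 3.52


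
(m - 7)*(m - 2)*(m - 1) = m^3 - 10*m^2 + 23*m - 14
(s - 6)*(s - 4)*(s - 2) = s^3 - 12*s^2 + 44*s - 48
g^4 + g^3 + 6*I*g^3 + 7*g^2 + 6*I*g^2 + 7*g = g*(g + 1)*(g - I)*(g + 7*I)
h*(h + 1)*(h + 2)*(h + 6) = h^4 + 9*h^3 + 20*h^2 + 12*h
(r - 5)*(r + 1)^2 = r^3 - 3*r^2 - 9*r - 5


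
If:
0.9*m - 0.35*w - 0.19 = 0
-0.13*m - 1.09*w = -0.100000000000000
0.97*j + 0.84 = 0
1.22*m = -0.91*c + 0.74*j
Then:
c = -1.02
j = -0.87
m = 0.24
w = 0.06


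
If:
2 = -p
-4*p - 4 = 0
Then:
No Solution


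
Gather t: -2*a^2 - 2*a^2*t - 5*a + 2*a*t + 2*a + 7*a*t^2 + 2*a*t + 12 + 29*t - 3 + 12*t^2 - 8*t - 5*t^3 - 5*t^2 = -2*a^2 - 3*a - 5*t^3 + t^2*(7*a + 7) + t*(-2*a^2 + 4*a + 21) + 9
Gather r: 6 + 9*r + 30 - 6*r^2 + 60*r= -6*r^2 + 69*r + 36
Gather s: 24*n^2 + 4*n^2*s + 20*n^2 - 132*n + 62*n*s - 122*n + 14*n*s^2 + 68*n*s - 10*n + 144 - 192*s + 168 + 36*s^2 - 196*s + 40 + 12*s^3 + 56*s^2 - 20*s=44*n^2 - 264*n + 12*s^3 + s^2*(14*n + 92) + s*(4*n^2 + 130*n - 408) + 352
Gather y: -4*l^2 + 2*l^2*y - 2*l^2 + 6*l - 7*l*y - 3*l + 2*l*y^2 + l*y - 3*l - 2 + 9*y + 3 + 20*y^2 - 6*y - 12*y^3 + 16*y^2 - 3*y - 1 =-6*l^2 - 12*y^3 + y^2*(2*l + 36) + y*(2*l^2 - 6*l)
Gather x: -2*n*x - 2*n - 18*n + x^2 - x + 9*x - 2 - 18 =-20*n + x^2 + x*(8 - 2*n) - 20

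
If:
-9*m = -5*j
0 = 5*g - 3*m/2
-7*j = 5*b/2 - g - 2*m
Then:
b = -103*m/25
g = 3*m/10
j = 9*m/5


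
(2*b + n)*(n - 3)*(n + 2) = 2*b*n^2 - 2*b*n - 12*b + n^3 - n^2 - 6*n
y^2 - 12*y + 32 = (y - 8)*(y - 4)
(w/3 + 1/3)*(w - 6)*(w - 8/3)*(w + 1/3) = w^4/3 - 22*w^3/9 + 43*w^2/27 + 166*w/27 + 16/9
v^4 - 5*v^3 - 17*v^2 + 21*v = v*(v - 7)*(v - 1)*(v + 3)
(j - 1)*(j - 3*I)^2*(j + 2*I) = j^4 - j^3 - 4*I*j^3 + 3*j^2 + 4*I*j^2 - 3*j - 18*I*j + 18*I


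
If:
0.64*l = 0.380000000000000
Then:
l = 0.59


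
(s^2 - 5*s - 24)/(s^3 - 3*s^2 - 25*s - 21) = (s - 8)/(s^2 - 6*s - 7)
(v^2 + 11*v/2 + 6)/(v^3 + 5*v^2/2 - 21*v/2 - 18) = 1/(v - 3)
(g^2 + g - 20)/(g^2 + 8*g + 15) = (g - 4)/(g + 3)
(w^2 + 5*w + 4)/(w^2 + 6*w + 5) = (w + 4)/(w + 5)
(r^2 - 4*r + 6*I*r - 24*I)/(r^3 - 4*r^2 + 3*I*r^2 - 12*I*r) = (r + 6*I)/(r*(r + 3*I))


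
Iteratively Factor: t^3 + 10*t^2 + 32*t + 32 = (t + 4)*(t^2 + 6*t + 8) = (t + 2)*(t + 4)*(t + 4)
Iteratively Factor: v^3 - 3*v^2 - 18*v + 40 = (v + 4)*(v^2 - 7*v + 10) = (v - 5)*(v + 4)*(v - 2)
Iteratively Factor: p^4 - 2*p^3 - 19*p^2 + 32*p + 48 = (p - 4)*(p^3 + 2*p^2 - 11*p - 12) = (p - 4)*(p - 3)*(p^2 + 5*p + 4) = (p - 4)*(p - 3)*(p + 1)*(p + 4)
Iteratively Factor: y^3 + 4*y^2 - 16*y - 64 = (y + 4)*(y^2 - 16) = (y - 4)*(y + 4)*(y + 4)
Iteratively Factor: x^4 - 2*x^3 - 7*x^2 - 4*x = (x + 1)*(x^3 - 3*x^2 - 4*x) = x*(x + 1)*(x^2 - 3*x - 4) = x*(x + 1)^2*(x - 4)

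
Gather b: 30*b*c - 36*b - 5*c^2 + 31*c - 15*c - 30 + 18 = b*(30*c - 36) - 5*c^2 + 16*c - 12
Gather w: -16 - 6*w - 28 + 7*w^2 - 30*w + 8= 7*w^2 - 36*w - 36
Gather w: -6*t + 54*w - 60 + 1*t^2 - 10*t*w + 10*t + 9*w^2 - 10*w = t^2 + 4*t + 9*w^2 + w*(44 - 10*t) - 60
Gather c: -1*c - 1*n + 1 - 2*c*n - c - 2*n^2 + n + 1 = c*(-2*n - 2) - 2*n^2 + 2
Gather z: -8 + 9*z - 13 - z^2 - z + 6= -z^2 + 8*z - 15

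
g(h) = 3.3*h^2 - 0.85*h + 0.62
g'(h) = 6.6*h - 0.85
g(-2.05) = 16.23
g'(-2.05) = -14.38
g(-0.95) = 4.41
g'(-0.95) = -7.12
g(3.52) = 38.52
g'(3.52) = 22.38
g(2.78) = 23.76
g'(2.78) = 17.50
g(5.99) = 113.93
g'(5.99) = 38.68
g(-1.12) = 5.71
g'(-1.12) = -8.24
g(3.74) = 43.60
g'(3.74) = 23.83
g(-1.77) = 12.46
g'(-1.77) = -12.53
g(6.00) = 114.32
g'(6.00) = 38.75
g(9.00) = 260.27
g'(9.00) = 58.55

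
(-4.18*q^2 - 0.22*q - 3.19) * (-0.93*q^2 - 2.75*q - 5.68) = 3.8874*q^4 + 11.6996*q^3 + 27.3141*q^2 + 10.0221*q + 18.1192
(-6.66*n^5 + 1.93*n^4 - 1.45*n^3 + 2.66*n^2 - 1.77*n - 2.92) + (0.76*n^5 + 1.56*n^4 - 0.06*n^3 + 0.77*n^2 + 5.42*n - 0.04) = -5.9*n^5 + 3.49*n^4 - 1.51*n^3 + 3.43*n^2 + 3.65*n - 2.96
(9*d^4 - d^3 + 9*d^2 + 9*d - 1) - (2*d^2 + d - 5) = 9*d^4 - d^3 + 7*d^2 + 8*d + 4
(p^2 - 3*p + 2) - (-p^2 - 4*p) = 2*p^2 + p + 2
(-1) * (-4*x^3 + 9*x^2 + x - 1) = 4*x^3 - 9*x^2 - x + 1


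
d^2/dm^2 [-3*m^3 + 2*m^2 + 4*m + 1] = 4 - 18*m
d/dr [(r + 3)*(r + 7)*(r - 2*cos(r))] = (r + 3)*(r + 7)*(2*sin(r) + 1) + (r + 3)*(r - 2*cos(r)) + (r + 7)*(r - 2*cos(r))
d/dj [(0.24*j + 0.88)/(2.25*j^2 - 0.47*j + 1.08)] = (-0.54*j^2 - 3.96*j + 0.6728)/(5.0625*j^4 - 2.115*j^3 + 5.0809*j^2 - 1.0152*j + 1.1664)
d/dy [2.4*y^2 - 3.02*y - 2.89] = 4.8*y - 3.02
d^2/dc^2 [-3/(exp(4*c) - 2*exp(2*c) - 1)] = 24*(4*(1 - exp(2*c))^2*exp(2*c) + (2*exp(2*c) - 1)*(-exp(4*c) + 2*exp(2*c) + 1))*exp(2*c)/(-exp(4*c) + 2*exp(2*c) + 1)^3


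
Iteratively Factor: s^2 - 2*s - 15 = (s - 5)*(s + 3)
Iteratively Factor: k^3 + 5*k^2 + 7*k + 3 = (k + 1)*(k^2 + 4*k + 3) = (k + 1)^2*(k + 3)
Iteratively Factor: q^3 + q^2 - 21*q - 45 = (q + 3)*(q^2 - 2*q - 15) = (q + 3)^2*(q - 5)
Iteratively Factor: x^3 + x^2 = (x + 1)*(x^2) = x*(x + 1)*(x)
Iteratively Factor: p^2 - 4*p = (p - 4)*(p)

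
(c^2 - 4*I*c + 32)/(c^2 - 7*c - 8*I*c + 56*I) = (c + 4*I)/(c - 7)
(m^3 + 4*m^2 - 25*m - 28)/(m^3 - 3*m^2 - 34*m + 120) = (m^2 + 8*m + 7)/(m^2 + m - 30)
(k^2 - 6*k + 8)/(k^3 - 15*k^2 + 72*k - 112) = (k - 2)/(k^2 - 11*k + 28)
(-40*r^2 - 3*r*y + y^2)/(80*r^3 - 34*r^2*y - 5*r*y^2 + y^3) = 1/(-2*r + y)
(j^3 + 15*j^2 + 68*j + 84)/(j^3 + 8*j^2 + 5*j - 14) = (j + 6)/(j - 1)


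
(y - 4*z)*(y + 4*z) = y^2 - 16*z^2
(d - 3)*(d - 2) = d^2 - 5*d + 6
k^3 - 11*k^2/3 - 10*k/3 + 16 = (k - 3)*(k - 8/3)*(k + 2)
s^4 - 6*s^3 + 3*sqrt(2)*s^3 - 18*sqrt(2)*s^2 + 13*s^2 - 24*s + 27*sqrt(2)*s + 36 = (s - 3)^2*(s + sqrt(2))*(s + 2*sqrt(2))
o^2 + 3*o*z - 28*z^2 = (o - 4*z)*(o + 7*z)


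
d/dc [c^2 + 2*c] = 2*c + 2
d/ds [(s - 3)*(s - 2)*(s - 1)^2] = 4*s^3 - 21*s^2 + 34*s - 17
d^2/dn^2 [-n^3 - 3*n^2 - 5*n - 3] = -6*n - 6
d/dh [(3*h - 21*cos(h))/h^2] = 3*(7*h*sin(h) - h + 14*cos(h))/h^3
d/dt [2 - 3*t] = -3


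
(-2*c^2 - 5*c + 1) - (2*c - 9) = -2*c^2 - 7*c + 10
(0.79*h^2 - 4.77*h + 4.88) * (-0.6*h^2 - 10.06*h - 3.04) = -0.474*h^4 - 5.0854*h^3 + 42.6566*h^2 - 34.592*h - 14.8352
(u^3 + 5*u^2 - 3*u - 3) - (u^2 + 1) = u^3 + 4*u^2 - 3*u - 4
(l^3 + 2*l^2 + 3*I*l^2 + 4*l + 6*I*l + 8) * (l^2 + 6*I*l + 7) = l^5 + 2*l^4 + 9*I*l^4 - 7*l^3 + 18*I*l^3 - 14*l^2 + 45*I*l^2 + 28*l + 90*I*l + 56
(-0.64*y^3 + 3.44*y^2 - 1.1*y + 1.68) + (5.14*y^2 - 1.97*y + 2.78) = -0.64*y^3 + 8.58*y^2 - 3.07*y + 4.46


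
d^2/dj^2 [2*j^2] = 4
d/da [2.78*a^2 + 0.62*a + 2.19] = 5.56*a + 0.62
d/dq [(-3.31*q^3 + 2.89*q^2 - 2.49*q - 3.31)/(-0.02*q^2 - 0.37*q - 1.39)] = (0.0662*q^4 + 2.4494*q^3 + 12.6836*q^2 - 8.1666*q + 2.2364)/(0.0004*q^4 + 0.0148*q^3 + 0.1925*q^2 + 1.0286*q + 1.9321)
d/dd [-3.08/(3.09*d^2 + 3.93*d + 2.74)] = (19.0344*d + 12.1044)/(3.09*d^2 + 3.93*d + 2.74)^2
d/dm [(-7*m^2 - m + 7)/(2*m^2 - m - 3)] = (9*m^2 + 14*m + 10)/(4*m^4 - 4*m^3 - 11*m^2 + 6*m + 9)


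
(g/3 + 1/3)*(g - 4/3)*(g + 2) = g^3/3 + 5*g^2/9 - 2*g/3 - 8/9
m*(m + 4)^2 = m^3 + 8*m^2 + 16*m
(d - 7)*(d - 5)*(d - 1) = d^3 - 13*d^2 + 47*d - 35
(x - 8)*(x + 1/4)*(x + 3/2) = x^3 - 25*x^2/4 - 109*x/8 - 3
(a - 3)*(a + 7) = a^2 + 4*a - 21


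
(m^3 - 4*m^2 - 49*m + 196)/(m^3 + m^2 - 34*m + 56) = (m - 7)/(m - 2)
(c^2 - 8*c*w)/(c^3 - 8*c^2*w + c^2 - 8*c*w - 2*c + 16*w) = c/(c^2 + c - 2)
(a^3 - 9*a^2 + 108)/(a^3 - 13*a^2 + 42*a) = (a^2 - 3*a - 18)/(a*(a - 7))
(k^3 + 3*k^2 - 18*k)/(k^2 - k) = (k^2 + 3*k - 18)/(k - 1)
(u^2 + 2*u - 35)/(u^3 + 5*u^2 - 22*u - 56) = (u - 5)/(u^2 - 2*u - 8)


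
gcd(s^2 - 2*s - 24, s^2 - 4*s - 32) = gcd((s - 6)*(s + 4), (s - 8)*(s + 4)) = s + 4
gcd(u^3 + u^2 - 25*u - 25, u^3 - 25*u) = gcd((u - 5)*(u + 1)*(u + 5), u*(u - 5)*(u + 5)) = u^2 - 25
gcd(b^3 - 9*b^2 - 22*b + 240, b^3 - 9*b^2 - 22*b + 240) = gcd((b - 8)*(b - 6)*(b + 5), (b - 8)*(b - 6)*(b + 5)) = b^3 - 9*b^2 - 22*b + 240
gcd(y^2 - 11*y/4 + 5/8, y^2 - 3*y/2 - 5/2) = y - 5/2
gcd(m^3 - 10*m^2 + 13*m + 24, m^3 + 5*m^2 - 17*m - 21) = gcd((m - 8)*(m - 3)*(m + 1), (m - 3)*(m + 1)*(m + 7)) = m^2 - 2*m - 3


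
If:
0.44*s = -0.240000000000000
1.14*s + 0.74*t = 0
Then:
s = -0.55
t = 0.84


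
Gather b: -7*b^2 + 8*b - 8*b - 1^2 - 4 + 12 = 7 - 7*b^2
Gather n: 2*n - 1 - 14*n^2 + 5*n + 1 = -14*n^2 + 7*n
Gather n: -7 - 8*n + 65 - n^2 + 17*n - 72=-n^2 + 9*n - 14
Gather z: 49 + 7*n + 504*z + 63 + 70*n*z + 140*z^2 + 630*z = 7*n + 140*z^2 + z*(70*n + 1134) + 112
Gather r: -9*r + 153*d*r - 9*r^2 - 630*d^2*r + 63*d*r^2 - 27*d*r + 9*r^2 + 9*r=63*d*r^2 + r*(-630*d^2 + 126*d)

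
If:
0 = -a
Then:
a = 0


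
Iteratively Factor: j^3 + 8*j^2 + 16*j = (j + 4)*(j^2 + 4*j) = j*(j + 4)*(j + 4)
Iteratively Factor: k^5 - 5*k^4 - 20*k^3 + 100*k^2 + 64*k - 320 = (k + 4)*(k^4 - 9*k^3 + 16*k^2 + 36*k - 80) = (k + 2)*(k + 4)*(k^3 - 11*k^2 + 38*k - 40) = (k - 4)*(k + 2)*(k + 4)*(k^2 - 7*k + 10) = (k - 5)*(k - 4)*(k + 2)*(k + 4)*(k - 2)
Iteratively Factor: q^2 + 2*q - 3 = (q + 3)*(q - 1)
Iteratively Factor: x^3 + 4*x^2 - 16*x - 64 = (x + 4)*(x^2 - 16) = (x + 4)^2*(x - 4)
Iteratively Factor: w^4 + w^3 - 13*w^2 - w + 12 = (w - 1)*(w^3 + 2*w^2 - 11*w - 12) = (w - 1)*(w + 4)*(w^2 - 2*w - 3) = (w - 1)*(w + 1)*(w + 4)*(w - 3)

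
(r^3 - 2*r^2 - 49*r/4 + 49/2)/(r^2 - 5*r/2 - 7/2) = (r^2 + 3*r/2 - 7)/(r + 1)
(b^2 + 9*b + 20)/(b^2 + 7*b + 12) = (b + 5)/(b + 3)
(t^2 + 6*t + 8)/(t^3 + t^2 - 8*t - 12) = (t + 4)/(t^2 - t - 6)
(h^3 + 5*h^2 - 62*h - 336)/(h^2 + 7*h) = h - 2 - 48/h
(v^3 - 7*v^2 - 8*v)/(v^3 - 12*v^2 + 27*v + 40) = v/(v - 5)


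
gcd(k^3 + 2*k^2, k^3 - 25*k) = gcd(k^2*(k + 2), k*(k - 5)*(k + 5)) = k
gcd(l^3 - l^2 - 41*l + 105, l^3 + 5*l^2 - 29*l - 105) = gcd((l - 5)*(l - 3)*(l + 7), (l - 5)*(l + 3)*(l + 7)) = l^2 + 2*l - 35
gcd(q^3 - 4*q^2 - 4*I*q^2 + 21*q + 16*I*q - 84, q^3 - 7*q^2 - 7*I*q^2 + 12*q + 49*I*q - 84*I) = q^2 + q*(-4 - 7*I) + 28*I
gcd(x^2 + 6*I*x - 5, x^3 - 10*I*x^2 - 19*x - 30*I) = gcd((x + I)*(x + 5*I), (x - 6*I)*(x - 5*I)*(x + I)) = x + I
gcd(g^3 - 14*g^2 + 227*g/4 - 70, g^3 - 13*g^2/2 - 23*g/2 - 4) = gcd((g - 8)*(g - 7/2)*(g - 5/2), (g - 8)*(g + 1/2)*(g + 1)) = g - 8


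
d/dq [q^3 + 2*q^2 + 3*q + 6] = 3*q^2 + 4*q + 3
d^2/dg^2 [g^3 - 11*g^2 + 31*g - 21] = 6*g - 22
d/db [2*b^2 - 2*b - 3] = 4*b - 2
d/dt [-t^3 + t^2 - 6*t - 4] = -3*t^2 + 2*t - 6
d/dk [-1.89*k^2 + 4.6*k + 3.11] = 4.6 - 3.78*k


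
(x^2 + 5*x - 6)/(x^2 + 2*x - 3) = (x + 6)/(x + 3)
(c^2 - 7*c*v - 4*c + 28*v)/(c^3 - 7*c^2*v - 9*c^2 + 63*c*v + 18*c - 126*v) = (c - 4)/(c^2 - 9*c + 18)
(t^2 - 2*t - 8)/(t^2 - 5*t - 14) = (t - 4)/(t - 7)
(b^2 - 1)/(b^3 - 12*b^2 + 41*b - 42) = (b^2 - 1)/(b^3 - 12*b^2 + 41*b - 42)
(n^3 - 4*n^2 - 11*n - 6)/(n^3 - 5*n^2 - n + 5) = (n^2 - 5*n - 6)/(n^2 - 6*n + 5)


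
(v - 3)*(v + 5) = v^2 + 2*v - 15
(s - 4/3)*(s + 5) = s^2 + 11*s/3 - 20/3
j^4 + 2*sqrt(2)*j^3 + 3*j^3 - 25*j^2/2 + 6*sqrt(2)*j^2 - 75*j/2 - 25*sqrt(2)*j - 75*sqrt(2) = (j + 3)*(j - 5*sqrt(2)/2)*(j + 2*sqrt(2))*(j + 5*sqrt(2)/2)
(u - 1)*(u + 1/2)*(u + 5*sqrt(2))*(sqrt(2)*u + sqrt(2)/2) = sqrt(2)*u^4 + 10*u^3 - 3*sqrt(2)*u^2/4 - 15*u/2 - sqrt(2)*u/4 - 5/2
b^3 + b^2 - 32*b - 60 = (b - 6)*(b + 2)*(b + 5)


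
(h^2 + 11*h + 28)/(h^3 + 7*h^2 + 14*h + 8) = (h + 7)/(h^2 + 3*h + 2)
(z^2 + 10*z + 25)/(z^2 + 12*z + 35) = (z + 5)/(z + 7)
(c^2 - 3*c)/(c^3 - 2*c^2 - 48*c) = (3 - c)/(-c^2 + 2*c + 48)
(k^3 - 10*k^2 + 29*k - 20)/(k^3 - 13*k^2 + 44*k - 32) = (k - 5)/(k - 8)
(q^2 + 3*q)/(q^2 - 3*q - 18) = q/(q - 6)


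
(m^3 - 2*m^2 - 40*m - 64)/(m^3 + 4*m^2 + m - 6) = (m^2 - 4*m - 32)/(m^2 + 2*m - 3)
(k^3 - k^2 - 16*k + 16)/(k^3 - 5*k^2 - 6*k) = (-k^3 + k^2 + 16*k - 16)/(k*(-k^2 + 5*k + 6))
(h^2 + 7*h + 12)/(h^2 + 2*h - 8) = (h + 3)/(h - 2)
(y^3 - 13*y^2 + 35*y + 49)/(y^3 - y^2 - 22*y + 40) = (y^3 - 13*y^2 + 35*y + 49)/(y^3 - y^2 - 22*y + 40)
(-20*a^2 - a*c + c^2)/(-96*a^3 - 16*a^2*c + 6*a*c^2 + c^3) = (5*a - c)/(24*a^2 - 2*a*c - c^2)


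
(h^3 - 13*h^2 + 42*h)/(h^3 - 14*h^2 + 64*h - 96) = h*(h - 7)/(h^2 - 8*h + 16)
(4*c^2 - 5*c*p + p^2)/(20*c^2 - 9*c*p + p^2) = (-c + p)/(-5*c + p)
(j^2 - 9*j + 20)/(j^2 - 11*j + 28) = (j - 5)/(j - 7)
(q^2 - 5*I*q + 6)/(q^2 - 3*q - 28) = (-q^2 + 5*I*q - 6)/(-q^2 + 3*q + 28)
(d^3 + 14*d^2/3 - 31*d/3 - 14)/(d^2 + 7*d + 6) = d - 7/3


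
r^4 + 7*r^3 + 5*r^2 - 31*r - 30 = (r - 2)*(r + 1)*(r + 3)*(r + 5)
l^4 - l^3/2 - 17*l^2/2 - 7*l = l*(l - 7/2)*(l + 1)*(l + 2)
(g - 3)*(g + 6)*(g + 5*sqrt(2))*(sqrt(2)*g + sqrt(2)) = sqrt(2)*g^4 + 4*sqrt(2)*g^3 + 10*g^3 - 15*sqrt(2)*g^2 + 40*g^2 - 150*g - 18*sqrt(2)*g - 180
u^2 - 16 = (u - 4)*(u + 4)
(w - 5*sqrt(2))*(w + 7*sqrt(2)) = w^2 + 2*sqrt(2)*w - 70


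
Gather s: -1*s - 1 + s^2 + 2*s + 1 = s^2 + s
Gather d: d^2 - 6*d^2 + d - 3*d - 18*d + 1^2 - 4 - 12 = -5*d^2 - 20*d - 15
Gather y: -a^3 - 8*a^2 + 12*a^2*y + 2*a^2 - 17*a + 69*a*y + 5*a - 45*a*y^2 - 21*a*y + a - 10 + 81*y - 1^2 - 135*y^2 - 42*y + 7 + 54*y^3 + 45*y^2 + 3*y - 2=-a^3 - 6*a^2 - 11*a + 54*y^3 + y^2*(-45*a - 90) + y*(12*a^2 + 48*a + 42) - 6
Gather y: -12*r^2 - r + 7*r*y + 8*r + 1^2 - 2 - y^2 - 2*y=-12*r^2 + 7*r - y^2 + y*(7*r - 2) - 1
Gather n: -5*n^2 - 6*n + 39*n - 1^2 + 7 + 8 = -5*n^2 + 33*n + 14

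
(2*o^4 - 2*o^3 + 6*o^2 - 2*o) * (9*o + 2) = 18*o^5 - 14*o^4 + 50*o^3 - 6*o^2 - 4*o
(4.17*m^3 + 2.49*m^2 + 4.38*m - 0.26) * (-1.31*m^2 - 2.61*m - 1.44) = -5.4627*m^5 - 14.1456*m^4 - 18.2415*m^3 - 14.6768*m^2 - 5.6286*m + 0.3744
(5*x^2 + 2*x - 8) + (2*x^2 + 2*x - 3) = 7*x^2 + 4*x - 11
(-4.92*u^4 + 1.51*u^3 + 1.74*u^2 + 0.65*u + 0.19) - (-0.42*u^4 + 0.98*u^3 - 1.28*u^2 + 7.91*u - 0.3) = -4.5*u^4 + 0.53*u^3 + 3.02*u^2 - 7.26*u + 0.49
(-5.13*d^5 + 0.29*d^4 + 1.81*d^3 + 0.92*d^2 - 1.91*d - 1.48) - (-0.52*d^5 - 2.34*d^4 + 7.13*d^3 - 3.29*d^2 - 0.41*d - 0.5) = -4.61*d^5 + 2.63*d^4 - 5.32*d^3 + 4.21*d^2 - 1.5*d - 0.98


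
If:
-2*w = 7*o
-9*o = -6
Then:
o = 2/3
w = -7/3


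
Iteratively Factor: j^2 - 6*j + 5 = (j - 5)*(j - 1)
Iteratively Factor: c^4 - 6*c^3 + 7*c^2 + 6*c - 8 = (c - 4)*(c^3 - 2*c^2 - c + 2) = (c - 4)*(c - 1)*(c^2 - c - 2) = (c - 4)*(c - 2)*(c - 1)*(c + 1)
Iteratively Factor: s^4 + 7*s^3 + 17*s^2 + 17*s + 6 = (s + 1)*(s^3 + 6*s^2 + 11*s + 6) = (s + 1)^2*(s^2 + 5*s + 6) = (s + 1)^2*(s + 2)*(s + 3)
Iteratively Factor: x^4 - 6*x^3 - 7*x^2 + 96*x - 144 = (x + 4)*(x^3 - 10*x^2 + 33*x - 36) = (x - 4)*(x + 4)*(x^2 - 6*x + 9) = (x - 4)*(x - 3)*(x + 4)*(x - 3)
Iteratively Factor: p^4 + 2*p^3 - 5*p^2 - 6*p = (p + 3)*(p^3 - p^2 - 2*p) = p*(p + 3)*(p^2 - p - 2) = p*(p - 2)*(p + 3)*(p + 1)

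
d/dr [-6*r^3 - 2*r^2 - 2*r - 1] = -18*r^2 - 4*r - 2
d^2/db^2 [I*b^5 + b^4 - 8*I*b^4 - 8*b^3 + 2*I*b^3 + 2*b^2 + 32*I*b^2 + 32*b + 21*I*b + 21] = 20*I*b^3 + b^2*(12 - 96*I) + b*(-48 + 12*I) + 4 + 64*I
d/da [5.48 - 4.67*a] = -4.67000000000000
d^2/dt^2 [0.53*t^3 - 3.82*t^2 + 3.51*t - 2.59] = 3.18*t - 7.64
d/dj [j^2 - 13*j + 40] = 2*j - 13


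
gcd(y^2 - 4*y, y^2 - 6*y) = y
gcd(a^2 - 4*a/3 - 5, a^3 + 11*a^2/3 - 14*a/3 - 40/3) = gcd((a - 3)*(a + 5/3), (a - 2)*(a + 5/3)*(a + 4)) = a + 5/3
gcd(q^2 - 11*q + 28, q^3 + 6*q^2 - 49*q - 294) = q - 7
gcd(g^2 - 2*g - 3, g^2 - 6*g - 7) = g + 1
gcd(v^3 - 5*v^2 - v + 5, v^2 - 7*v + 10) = v - 5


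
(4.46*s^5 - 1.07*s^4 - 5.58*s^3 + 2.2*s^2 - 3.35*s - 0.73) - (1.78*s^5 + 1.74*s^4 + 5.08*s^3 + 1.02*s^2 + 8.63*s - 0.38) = 2.68*s^5 - 2.81*s^4 - 10.66*s^3 + 1.18*s^2 - 11.98*s - 0.35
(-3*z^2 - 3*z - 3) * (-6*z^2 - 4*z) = 18*z^4 + 30*z^3 + 30*z^2 + 12*z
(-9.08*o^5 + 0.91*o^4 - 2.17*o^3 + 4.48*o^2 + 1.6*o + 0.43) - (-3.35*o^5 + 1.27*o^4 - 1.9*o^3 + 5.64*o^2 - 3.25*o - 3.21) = -5.73*o^5 - 0.36*o^4 - 0.27*o^3 - 1.16*o^2 + 4.85*o + 3.64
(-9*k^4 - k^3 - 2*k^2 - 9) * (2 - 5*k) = 45*k^5 - 13*k^4 + 8*k^3 - 4*k^2 + 45*k - 18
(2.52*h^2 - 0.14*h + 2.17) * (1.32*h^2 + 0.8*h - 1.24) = 3.3264*h^4 + 1.8312*h^3 - 0.3724*h^2 + 1.9096*h - 2.6908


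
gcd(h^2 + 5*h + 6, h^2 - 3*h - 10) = h + 2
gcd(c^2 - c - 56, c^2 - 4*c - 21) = 1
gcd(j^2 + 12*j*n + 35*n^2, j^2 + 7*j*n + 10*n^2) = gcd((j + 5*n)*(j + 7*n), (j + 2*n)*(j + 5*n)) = j + 5*n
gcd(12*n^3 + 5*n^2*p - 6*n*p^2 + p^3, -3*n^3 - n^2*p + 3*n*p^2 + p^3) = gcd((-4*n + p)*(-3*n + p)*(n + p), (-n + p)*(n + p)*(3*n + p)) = n + p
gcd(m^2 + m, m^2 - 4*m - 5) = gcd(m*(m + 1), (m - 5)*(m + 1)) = m + 1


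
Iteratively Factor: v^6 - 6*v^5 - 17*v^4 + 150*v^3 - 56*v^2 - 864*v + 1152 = (v + 3)*(v^5 - 9*v^4 + 10*v^3 + 120*v^2 - 416*v + 384) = (v - 3)*(v + 3)*(v^4 - 6*v^3 - 8*v^2 + 96*v - 128) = (v - 3)*(v + 3)*(v + 4)*(v^3 - 10*v^2 + 32*v - 32) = (v - 3)*(v - 2)*(v + 3)*(v + 4)*(v^2 - 8*v + 16) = (v - 4)*(v - 3)*(v - 2)*(v + 3)*(v + 4)*(v - 4)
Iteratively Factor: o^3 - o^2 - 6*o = (o + 2)*(o^2 - 3*o) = (o - 3)*(o + 2)*(o)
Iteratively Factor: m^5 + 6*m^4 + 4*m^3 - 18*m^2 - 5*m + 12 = (m + 4)*(m^4 + 2*m^3 - 4*m^2 - 2*m + 3) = (m + 3)*(m + 4)*(m^3 - m^2 - m + 1) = (m - 1)*(m + 3)*(m + 4)*(m^2 - 1) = (m - 1)*(m + 1)*(m + 3)*(m + 4)*(m - 1)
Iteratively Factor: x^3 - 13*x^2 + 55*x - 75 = (x - 5)*(x^2 - 8*x + 15) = (x - 5)*(x - 3)*(x - 5)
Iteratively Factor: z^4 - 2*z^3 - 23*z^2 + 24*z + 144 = (z - 4)*(z^3 + 2*z^2 - 15*z - 36) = (z - 4)^2*(z^2 + 6*z + 9) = (z - 4)^2*(z + 3)*(z + 3)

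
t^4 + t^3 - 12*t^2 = t^2*(t - 3)*(t + 4)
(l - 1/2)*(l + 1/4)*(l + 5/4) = l^3 + l^2 - 7*l/16 - 5/32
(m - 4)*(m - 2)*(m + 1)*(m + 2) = m^4 - 3*m^3 - 8*m^2 + 12*m + 16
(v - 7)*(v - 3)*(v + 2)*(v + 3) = v^4 - 5*v^3 - 23*v^2 + 45*v + 126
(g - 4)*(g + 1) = g^2 - 3*g - 4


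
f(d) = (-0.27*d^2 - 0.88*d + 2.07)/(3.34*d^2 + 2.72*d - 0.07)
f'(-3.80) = 0.05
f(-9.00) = -0.05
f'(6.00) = -0.00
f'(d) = (-6.68*d - 2.72)*(-0.27*d^2 - 0.88*d + 2.07)/(3.34*d^2 + 2.72*d - 0.07)^2 + (-0.54*d - 0.88)/(3.34*d^2 + 2.72*d - 0.07)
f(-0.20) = -4.65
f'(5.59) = -0.00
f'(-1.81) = 0.75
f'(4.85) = -0.00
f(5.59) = -0.09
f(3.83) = -0.09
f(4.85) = -0.09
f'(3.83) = -0.01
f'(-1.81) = 0.75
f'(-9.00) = 0.00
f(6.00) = -0.09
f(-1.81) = 0.47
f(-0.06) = -9.59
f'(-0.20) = -11.80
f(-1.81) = 0.47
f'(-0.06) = -96.76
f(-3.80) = 0.04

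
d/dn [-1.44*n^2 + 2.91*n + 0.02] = 2.91 - 2.88*n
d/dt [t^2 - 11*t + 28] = 2*t - 11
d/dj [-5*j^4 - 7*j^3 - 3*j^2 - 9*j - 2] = -20*j^3 - 21*j^2 - 6*j - 9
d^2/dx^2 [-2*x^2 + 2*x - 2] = -4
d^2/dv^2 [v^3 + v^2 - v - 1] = 6*v + 2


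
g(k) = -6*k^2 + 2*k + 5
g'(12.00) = -142.00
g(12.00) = -835.00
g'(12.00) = -142.00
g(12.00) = -835.00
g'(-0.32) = 5.84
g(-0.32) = 3.75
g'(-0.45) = 7.40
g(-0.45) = 2.88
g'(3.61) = -41.32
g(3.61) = -65.97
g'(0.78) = -7.36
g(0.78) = 2.91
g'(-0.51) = 8.12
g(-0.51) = 2.42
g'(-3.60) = 45.20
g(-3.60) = -79.96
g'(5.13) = -59.56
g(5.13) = -142.64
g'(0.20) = -0.40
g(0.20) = 5.16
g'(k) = 2 - 12*k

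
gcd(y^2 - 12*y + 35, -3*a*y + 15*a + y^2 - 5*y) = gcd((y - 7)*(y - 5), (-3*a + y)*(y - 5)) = y - 5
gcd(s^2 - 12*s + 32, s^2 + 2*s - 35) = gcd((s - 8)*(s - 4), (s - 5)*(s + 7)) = 1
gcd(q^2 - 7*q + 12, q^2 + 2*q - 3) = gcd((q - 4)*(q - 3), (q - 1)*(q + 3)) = 1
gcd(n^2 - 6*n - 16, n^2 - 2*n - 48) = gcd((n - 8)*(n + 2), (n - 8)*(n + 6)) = n - 8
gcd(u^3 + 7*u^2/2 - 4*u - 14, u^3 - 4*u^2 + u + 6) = u - 2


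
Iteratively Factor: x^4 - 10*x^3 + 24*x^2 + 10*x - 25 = (x - 5)*(x^3 - 5*x^2 - x + 5) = (x - 5)*(x - 1)*(x^2 - 4*x - 5) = (x - 5)^2*(x - 1)*(x + 1)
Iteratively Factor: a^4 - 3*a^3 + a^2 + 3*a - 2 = (a + 1)*(a^3 - 4*a^2 + 5*a - 2) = (a - 2)*(a + 1)*(a^2 - 2*a + 1) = (a - 2)*(a - 1)*(a + 1)*(a - 1)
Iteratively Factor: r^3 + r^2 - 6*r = (r - 2)*(r^2 + 3*r) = (r - 2)*(r + 3)*(r)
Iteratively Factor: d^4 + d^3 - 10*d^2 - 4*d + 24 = (d - 2)*(d^3 + 3*d^2 - 4*d - 12) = (d - 2)*(d + 3)*(d^2 - 4) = (d - 2)^2*(d + 3)*(d + 2)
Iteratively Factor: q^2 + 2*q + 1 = (q + 1)*(q + 1)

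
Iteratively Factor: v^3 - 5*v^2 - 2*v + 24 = (v + 2)*(v^2 - 7*v + 12) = (v - 4)*(v + 2)*(v - 3)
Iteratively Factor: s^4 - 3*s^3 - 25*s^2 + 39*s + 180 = (s + 3)*(s^3 - 6*s^2 - 7*s + 60) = (s + 3)^2*(s^2 - 9*s + 20) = (s - 4)*(s + 3)^2*(s - 5)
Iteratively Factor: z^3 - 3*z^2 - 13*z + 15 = (z - 1)*(z^2 - 2*z - 15) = (z - 5)*(z - 1)*(z + 3)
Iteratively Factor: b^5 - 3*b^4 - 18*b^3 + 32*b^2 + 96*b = (b - 4)*(b^4 + b^3 - 14*b^2 - 24*b) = b*(b - 4)*(b^3 + b^2 - 14*b - 24) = b*(b - 4)*(b + 2)*(b^2 - b - 12) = b*(b - 4)*(b + 2)*(b + 3)*(b - 4)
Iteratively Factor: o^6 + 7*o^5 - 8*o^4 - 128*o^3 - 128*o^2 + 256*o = (o + 4)*(o^5 + 3*o^4 - 20*o^3 - 48*o^2 + 64*o) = (o + 4)^2*(o^4 - o^3 - 16*o^2 + 16*o) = (o - 4)*(o + 4)^2*(o^3 + 3*o^2 - 4*o) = (o - 4)*(o - 1)*(o + 4)^2*(o^2 + 4*o) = o*(o - 4)*(o - 1)*(o + 4)^2*(o + 4)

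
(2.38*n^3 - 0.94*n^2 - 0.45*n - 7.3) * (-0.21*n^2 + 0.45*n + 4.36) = -0.4998*n^5 + 1.2684*n^4 + 10.0483*n^3 - 2.7679*n^2 - 5.247*n - 31.828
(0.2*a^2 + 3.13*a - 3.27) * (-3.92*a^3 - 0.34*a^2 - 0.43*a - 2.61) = -0.784*a^5 - 12.3376*a^4 + 11.6682*a^3 - 0.7561*a^2 - 6.7632*a + 8.5347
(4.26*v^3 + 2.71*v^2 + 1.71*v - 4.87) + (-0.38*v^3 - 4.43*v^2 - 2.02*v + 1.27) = 3.88*v^3 - 1.72*v^2 - 0.31*v - 3.6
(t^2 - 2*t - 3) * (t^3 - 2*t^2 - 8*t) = t^5 - 4*t^4 - 7*t^3 + 22*t^2 + 24*t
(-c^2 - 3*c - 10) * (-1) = c^2 + 3*c + 10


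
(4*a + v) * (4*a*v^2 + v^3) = 16*a^2*v^2 + 8*a*v^3 + v^4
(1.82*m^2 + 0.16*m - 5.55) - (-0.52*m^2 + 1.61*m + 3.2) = 2.34*m^2 - 1.45*m - 8.75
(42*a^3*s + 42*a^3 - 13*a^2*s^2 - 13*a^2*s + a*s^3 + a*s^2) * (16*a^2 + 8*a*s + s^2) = 672*a^5*s + 672*a^5 + 128*a^4*s^2 + 128*a^4*s - 46*a^3*s^3 - 46*a^3*s^2 - 5*a^2*s^4 - 5*a^2*s^3 + a*s^5 + a*s^4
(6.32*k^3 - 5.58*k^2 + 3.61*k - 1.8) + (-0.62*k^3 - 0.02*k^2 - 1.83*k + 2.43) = 5.7*k^3 - 5.6*k^2 + 1.78*k + 0.63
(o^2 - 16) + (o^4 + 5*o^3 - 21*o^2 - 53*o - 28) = o^4 + 5*o^3 - 20*o^2 - 53*o - 44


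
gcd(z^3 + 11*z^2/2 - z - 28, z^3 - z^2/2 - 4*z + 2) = z - 2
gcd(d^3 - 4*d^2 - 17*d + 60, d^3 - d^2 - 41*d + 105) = d^2 - 8*d + 15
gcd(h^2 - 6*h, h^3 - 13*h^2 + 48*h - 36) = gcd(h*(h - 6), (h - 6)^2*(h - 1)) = h - 6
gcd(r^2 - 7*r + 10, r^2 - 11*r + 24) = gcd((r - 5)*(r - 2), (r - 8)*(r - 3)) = 1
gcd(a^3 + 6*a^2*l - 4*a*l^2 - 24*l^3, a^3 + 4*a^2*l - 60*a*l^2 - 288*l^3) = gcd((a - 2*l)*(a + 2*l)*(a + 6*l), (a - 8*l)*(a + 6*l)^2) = a + 6*l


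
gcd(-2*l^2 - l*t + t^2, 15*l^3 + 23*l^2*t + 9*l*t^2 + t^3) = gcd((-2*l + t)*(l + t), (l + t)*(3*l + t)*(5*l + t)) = l + t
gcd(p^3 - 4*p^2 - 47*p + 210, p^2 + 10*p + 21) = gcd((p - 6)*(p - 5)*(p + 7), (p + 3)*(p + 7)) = p + 7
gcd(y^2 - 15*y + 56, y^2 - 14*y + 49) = y - 7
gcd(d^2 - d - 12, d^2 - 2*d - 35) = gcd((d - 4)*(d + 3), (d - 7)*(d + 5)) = 1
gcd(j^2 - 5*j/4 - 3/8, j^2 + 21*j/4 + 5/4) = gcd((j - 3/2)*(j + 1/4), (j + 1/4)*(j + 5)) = j + 1/4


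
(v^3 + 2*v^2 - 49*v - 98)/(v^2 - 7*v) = v + 9 + 14/v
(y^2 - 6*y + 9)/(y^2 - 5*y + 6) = (y - 3)/(y - 2)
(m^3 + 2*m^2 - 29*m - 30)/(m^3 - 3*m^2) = (m^3 + 2*m^2 - 29*m - 30)/(m^2*(m - 3))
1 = 1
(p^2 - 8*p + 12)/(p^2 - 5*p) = (p^2 - 8*p + 12)/(p*(p - 5))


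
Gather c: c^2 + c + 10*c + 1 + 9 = c^2 + 11*c + 10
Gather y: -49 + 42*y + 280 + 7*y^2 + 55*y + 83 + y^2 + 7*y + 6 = 8*y^2 + 104*y + 320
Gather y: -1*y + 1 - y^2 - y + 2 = -y^2 - 2*y + 3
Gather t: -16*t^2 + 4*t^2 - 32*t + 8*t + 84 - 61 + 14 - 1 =-12*t^2 - 24*t + 36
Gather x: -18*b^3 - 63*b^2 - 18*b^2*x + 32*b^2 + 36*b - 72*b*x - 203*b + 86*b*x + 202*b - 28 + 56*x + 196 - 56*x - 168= -18*b^3 - 31*b^2 + 35*b + x*(-18*b^2 + 14*b)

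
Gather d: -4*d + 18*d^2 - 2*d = 18*d^2 - 6*d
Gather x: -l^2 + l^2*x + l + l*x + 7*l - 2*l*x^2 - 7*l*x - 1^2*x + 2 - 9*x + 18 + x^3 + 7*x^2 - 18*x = -l^2 + 8*l + x^3 + x^2*(7 - 2*l) + x*(l^2 - 6*l - 28) + 20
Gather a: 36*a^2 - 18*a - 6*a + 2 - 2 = 36*a^2 - 24*a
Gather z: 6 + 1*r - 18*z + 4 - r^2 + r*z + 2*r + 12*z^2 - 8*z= -r^2 + 3*r + 12*z^2 + z*(r - 26) + 10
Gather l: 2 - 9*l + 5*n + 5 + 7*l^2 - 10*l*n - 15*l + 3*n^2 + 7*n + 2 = 7*l^2 + l*(-10*n - 24) + 3*n^2 + 12*n + 9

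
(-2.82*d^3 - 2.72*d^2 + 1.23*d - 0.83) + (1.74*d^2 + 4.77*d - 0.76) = -2.82*d^3 - 0.98*d^2 + 6.0*d - 1.59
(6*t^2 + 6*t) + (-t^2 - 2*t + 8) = 5*t^2 + 4*t + 8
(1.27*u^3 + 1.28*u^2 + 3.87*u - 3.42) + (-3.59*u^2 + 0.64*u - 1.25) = 1.27*u^3 - 2.31*u^2 + 4.51*u - 4.67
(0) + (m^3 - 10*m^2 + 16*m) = m^3 - 10*m^2 + 16*m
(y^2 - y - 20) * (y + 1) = y^3 - 21*y - 20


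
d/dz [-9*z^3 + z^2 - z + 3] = -27*z^2 + 2*z - 1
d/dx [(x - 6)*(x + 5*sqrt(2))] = 2*x - 6 + 5*sqrt(2)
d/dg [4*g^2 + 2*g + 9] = 8*g + 2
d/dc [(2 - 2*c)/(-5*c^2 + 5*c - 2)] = 2*(-5*c^2 + 10*c - 3)/(25*c^4 - 50*c^3 + 45*c^2 - 20*c + 4)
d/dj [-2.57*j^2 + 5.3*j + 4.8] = 5.3 - 5.14*j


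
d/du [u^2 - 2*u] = 2*u - 2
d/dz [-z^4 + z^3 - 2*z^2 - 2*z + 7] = -4*z^3 + 3*z^2 - 4*z - 2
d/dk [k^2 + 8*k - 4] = 2*k + 8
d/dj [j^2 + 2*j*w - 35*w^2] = 2*j + 2*w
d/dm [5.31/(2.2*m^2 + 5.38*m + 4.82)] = (-23.364*m - 28.5678)/(2.2*m^2 + 5.38*m + 4.82)^2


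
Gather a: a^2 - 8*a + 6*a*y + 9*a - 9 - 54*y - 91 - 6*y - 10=a^2 + a*(6*y + 1) - 60*y - 110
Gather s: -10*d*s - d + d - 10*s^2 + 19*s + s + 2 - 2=-10*s^2 + s*(20 - 10*d)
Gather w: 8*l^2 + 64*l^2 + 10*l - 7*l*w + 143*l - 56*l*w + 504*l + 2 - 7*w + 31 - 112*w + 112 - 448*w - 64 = 72*l^2 + 657*l + w*(-63*l - 567) + 81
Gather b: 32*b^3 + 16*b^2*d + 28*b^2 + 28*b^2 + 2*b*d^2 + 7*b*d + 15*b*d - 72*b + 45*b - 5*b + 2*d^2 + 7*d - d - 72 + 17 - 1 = 32*b^3 + b^2*(16*d + 56) + b*(2*d^2 + 22*d - 32) + 2*d^2 + 6*d - 56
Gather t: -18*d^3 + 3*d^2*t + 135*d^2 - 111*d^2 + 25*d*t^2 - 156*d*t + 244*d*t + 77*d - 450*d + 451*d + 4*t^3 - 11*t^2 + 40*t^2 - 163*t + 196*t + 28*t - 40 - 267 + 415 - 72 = -18*d^3 + 24*d^2 + 78*d + 4*t^3 + t^2*(25*d + 29) + t*(3*d^2 + 88*d + 61) + 36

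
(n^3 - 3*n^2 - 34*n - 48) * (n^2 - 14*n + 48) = n^5 - 17*n^4 + 56*n^3 + 284*n^2 - 960*n - 2304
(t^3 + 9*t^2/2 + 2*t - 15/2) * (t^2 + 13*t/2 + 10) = t^5 + 11*t^4 + 165*t^3/4 + 101*t^2/2 - 115*t/4 - 75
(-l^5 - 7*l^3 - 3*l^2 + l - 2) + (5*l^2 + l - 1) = -l^5 - 7*l^3 + 2*l^2 + 2*l - 3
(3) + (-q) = 3 - q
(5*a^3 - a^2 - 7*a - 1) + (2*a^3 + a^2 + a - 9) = 7*a^3 - 6*a - 10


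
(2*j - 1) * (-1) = 1 - 2*j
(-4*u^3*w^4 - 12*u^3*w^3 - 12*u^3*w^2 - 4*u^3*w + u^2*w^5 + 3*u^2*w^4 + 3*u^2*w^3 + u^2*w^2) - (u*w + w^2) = -4*u^3*w^4 - 12*u^3*w^3 - 12*u^3*w^2 - 4*u^3*w + u^2*w^5 + 3*u^2*w^4 + 3*u^2*w^3 + u^2*w^2 - u*w - w^2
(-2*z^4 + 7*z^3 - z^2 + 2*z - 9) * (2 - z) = 2*z^5 - 11*z^4 + 15*z^3 - 4*z^2 + 13*z - 18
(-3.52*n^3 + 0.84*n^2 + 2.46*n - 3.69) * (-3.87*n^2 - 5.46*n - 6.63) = 13.6224*n^5 + 15.9684*n^4 + 9.231*n^3 - 4.7205*n^2 + 3.8376*n + 24.4647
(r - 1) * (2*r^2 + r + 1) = 2*r^3 - r^2 - 1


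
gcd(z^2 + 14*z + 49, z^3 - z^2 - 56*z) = z + 7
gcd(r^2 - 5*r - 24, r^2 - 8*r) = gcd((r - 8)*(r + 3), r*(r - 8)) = r - 8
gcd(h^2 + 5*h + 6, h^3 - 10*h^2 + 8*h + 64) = h + 2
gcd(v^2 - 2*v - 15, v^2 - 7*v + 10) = v - 5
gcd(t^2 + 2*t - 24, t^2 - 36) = t + 6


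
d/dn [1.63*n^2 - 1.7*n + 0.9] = 3.26*n - 1.7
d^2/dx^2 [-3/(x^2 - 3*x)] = 6*(x*(x - 3) - (2*x - 3)^2)/(x^3*(x - 3)^3)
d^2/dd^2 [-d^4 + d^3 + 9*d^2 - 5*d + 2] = -12*d^2 + 6*d + 18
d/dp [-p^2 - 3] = -2*p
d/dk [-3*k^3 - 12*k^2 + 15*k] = -9*k^2 - 24*k + 15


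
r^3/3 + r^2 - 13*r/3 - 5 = (r/3 + 1/3)*(r - 3)*(r + 5)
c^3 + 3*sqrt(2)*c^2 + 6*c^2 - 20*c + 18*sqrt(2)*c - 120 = (c + 6)*(c - 2*sqrt(2))*(c + 5*sqrt(2))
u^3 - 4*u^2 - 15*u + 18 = (u - 6)*(u - 1)*(u + 3)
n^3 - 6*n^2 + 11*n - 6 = (n - 3)*(n - 2)*(n - 1)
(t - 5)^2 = t^2 - 10*t + 25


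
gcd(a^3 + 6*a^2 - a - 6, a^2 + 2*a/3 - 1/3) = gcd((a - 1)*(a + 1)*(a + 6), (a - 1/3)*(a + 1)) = a + 1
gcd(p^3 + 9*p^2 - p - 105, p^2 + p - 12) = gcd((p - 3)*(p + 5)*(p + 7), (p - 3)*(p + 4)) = p - 3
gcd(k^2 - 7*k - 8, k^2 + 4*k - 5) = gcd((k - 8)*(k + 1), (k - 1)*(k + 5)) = 1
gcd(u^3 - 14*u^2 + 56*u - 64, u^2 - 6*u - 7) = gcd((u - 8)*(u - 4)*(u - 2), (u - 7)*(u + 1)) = 1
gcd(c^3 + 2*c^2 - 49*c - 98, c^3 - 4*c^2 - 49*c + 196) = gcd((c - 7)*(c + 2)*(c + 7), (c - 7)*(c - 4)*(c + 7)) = c^2 - 49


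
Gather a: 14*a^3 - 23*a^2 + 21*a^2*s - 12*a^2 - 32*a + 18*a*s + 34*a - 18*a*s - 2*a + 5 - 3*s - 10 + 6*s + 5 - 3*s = 14*a^3 + a^2*(21*s - 35)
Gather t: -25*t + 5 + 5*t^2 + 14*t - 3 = 5*t^2 - 11*t + 2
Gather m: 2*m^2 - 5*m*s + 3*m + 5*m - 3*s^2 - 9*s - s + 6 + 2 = 2*m^2 + m*(8 - 5*s) - 3*s^2 - 10*s + 8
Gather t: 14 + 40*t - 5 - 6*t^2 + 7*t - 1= -6*t^2 + 47*t + 8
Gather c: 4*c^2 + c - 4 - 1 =4*c^2 + c - 5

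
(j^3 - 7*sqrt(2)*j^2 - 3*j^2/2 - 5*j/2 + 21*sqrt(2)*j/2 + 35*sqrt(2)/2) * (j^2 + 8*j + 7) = j^5 - 7*sqrt(2)*j^4 + 13*j^4/2 - 91*sqrt(2)*j^3/2 - 15*j^3/2 - 61*j^2/2 + 105*sqrt(2)*j^2/2 - 35*j/2 + 427*sqrt(2)*j/2 + 245*sqrt(2)/2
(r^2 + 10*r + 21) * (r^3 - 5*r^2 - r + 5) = r^5 + 5*r^4 - 30*r^3 - 110*r^2 + 29*r + 105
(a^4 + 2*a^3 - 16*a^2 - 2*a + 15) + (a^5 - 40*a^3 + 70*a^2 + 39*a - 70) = a^5 + a^4 - 38*a^3 + 54*a^2 + 37*a - 55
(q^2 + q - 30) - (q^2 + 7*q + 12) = -6*q - 42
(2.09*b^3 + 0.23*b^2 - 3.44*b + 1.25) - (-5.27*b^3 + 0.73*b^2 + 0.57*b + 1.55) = 7.36*b^3 - 0.5*b^2 - 4.01*b - 0.3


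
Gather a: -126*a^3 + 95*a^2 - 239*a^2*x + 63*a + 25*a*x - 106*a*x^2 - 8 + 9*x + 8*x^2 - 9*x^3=-126*a^3 + a^2*(95 - 239*x) + a*(-106*x^2 + 25*x + 63) - 9*x^3 + 8*x^2 + 9*x - 8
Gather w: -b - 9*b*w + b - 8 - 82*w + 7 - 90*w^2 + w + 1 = -90*w^2 + w*(-9*b - 81)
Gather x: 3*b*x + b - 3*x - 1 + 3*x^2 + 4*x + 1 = b + 3*x^2 + x*(3*b + 1)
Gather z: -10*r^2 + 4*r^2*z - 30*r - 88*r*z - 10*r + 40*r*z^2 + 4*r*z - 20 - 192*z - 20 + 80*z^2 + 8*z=-10*r^2 - 40*r + z^2*(40*r + 80) + z*(4*r^2 - 84*r - 184) - 40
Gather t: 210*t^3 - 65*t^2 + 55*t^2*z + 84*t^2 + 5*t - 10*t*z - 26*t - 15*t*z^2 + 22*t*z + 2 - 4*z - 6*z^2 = 210*t^3 + t^2*(55*z + 19) + t*(-15*z^2 + 12*z - 21) - 6*z^2 - 4*z + 2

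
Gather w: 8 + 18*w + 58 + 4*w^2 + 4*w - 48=4*w^2 + 22*w + 18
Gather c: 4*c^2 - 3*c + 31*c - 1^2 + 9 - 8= 4*c^2 + 28*c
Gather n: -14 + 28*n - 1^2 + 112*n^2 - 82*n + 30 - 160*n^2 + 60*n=-48*n^2 + 6*n + 15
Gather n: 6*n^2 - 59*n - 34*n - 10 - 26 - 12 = 6*n^2 - 93*n - 48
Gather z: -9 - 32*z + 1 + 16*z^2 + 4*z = 16*z^2 - 28*z - 8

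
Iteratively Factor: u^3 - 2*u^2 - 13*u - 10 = (u - 5)*(u^2 + 3*u + 2) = (u - 5)*(u + 2)*(u + 1)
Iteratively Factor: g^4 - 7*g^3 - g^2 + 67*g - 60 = (g - 1)*(g^3 - 6*g^2 - 7*g + 60) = (g - 4)*(g - 1)*(g^2 - 2*g - 15) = (g - 4)*(g - 1)*(g + 3)*(g - 5)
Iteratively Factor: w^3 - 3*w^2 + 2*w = (w - 2)*(w^2 - w) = (w - 2)*(w - 1)*(w)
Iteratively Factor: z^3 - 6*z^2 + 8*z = (z)*(z^2 - 6*z + 8) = z*(z - 2)*(z - 4)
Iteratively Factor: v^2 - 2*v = (v)*(v - 2)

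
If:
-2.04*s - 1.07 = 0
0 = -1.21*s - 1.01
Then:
No Solution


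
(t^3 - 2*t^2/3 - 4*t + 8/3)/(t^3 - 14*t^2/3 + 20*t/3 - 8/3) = (t + 2)/(t - 2)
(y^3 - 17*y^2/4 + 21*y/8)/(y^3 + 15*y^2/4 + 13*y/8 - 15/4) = y*(2*y - 7)/(2*y^2 + 9*y + 10)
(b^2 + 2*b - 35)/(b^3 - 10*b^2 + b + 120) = (b + 7)/(b^2 - 5*b - 24)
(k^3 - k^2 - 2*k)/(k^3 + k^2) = (k - 2)/k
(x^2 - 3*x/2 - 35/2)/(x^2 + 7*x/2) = (x - 5)/x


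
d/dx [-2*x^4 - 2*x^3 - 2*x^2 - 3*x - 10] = -8*x^3 - 6*x^2 - 4*x - 3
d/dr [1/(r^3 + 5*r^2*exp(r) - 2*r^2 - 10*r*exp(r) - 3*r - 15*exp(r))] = (-5*r^2*exp(r) - 3*r^2 + 4*r + 25*exp(r) + 3)/(-r^3 - 5*r^2*exp(r) + 2*r^2 + 10*r*exp(r) + 3*r + 15*exp(r))^2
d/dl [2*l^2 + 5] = 4*l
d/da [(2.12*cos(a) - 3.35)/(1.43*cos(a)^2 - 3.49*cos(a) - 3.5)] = (3.0316*cos(a)^2 - 9.581*cos(a) + 19.1115)*sin(a)/(2.0449*cos(a)^4 - 9.9814*cos(a)^3 + 2.1701*cos(a)^2 + 24.43*cos(a) + 12.25)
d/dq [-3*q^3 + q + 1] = 1 - 9*q^2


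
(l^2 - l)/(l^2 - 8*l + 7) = l/(l - 7)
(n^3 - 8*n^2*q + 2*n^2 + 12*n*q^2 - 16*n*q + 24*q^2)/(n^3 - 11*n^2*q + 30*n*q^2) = (-n^2 + 2*n*q - 2*n + 4*q)/(n*(-n + 5*q))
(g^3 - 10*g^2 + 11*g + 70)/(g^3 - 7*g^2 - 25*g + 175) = (g + 2)/(g + 5)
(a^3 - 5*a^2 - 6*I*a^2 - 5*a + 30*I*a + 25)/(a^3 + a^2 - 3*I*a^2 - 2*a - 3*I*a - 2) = (a^2 - 5*a*(1 + I) + 25*I)/(a^2 + a*(1 - 2*I) - 2*I)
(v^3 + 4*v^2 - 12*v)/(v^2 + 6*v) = v - 2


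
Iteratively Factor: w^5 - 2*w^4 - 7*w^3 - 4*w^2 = (w - 4)*(w^4 + 2*w^3 + w^2) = w*(w - 4)*(w^3 + 2*w^2 + w) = w*(w - 4)*(w + 1)*(w^2 + w) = w*(w - 4)*(w + 1)^2*(w)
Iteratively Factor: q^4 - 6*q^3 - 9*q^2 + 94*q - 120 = (q - 3)*(q^3 - 3*q^2 - 18*q + 40) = (q - 5)*(q - 3)*(q^2 + 2*q - 8) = (q - 5)*(q - 3)*(q + 4)*(q - 2)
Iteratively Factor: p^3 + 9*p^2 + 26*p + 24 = (p + 4)*(p^2 + 5*p + 6) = (p + 3)*(p + 4)*(p + 2)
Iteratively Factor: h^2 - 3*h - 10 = (h - 5)*(h + 2)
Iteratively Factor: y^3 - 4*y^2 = (y - 4)*(y^2) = y*(y - 4)*(y)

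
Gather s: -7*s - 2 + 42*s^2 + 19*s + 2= 42*s^2 + 12*s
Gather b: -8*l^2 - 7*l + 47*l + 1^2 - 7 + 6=-8*l^2 + 40*l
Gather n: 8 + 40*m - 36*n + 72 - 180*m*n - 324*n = 40*m + n*(-180*m - 360) + 80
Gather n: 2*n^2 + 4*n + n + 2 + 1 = 2*n^2 + 5*n + 3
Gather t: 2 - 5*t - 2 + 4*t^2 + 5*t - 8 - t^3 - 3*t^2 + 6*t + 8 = -t^3 + t^2 + 6*t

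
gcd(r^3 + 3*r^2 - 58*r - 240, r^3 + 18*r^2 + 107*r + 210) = r^2 + 11*r + 30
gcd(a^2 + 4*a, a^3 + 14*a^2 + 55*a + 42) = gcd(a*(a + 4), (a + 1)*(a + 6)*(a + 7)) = 1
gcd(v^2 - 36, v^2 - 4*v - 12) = v - 6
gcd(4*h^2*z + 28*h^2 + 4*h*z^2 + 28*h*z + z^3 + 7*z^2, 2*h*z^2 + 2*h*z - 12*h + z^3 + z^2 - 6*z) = 2*h + z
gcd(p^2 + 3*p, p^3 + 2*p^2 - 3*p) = p^2 + 3*p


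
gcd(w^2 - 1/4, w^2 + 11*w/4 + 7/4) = 1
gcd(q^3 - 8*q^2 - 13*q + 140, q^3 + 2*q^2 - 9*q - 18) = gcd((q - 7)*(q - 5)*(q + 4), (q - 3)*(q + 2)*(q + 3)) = 1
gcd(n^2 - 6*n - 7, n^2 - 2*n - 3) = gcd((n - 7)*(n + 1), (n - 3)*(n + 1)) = n + 1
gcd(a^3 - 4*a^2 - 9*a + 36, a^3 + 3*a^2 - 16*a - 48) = a^2 - a - 12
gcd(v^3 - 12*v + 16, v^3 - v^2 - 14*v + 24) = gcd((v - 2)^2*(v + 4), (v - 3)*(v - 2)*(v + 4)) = v^2 + 2*v - 8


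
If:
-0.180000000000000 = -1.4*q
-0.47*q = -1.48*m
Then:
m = 0.04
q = 0.13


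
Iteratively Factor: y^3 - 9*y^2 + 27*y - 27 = (y - 3)*(y^2 - 6*y + 9) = (y - 3)^2*(y - 3)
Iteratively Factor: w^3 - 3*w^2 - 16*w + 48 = (w + 4)*(w^2 - 7*w + 12) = (w - 3)*(w + 4)*(w - 4)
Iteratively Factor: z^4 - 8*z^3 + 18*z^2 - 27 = (z - 3)*(z^3 - 5*z^2 + 3*z + 9) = (z - 3)^2*(z^2 - 2*z - 3) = (z - 3)^2*(z + 1)*(z - 3)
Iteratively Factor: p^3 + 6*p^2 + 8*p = (p)*(p^2 + 6*p + 8) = p*(p + 2)*(p + 4)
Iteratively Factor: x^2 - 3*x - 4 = (x + 1)*(x - 4)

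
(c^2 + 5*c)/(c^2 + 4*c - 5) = c/(c - 1)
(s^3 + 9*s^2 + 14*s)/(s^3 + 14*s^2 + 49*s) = (s + 2)/(s + 7)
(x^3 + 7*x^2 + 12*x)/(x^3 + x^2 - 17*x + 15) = x*(x^2 + 7*x + 12)/(x^3 + x^2 - 17*x + 15)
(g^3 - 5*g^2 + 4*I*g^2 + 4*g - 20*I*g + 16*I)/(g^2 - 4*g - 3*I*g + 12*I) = (g^2 + g*(-1 + 4*I) - 4*I)/(g - 3*I)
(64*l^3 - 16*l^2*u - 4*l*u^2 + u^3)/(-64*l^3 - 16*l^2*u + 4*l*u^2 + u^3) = (-4*l + u)/(4*l + u)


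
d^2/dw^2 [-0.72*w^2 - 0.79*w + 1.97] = -1.44000000000000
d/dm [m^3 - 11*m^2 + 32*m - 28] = 3*m^2 - 22*m + 32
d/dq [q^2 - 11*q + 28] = 2*q - 11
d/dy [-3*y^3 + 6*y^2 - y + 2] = -9*y^2 + 12*y - 1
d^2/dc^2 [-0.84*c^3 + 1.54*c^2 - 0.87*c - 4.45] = 3.08 - 5.04*c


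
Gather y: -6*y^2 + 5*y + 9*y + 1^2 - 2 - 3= -6*y^2 + 14*y - 4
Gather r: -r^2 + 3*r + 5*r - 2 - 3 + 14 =-r^2 + 8*r + 9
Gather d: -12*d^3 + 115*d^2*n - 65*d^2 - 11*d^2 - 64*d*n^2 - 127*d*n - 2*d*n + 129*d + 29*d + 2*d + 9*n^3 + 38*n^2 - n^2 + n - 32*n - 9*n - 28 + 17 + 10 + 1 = -12*d^3 + d^2*(115*n - 76) + d*(-64*n^2 - 129*n + 160) + 9*n^3 + 37*n^2 - 40*n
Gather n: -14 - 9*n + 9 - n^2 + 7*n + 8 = -n^2 - 2*n + 3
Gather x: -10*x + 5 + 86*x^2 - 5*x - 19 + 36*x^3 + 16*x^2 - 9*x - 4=36*x^3 + 102*x^2 - 24*x - 18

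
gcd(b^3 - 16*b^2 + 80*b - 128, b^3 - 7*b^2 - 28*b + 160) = b^2 - 12*b + 32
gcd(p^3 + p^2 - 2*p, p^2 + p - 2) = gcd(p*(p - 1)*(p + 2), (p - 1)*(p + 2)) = p^2 + p - 2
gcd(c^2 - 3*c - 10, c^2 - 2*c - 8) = c + 2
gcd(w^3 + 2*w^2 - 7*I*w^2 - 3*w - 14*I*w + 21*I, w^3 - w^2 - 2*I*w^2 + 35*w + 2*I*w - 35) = w^2 + w*(-1 - 7*I) + 7*I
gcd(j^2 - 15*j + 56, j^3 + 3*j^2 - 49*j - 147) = j - 7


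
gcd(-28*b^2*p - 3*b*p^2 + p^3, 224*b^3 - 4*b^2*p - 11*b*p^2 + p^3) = -28*b^2 - 3*b*p + p^2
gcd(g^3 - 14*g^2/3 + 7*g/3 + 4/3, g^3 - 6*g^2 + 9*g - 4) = g^2 - 5*g + 4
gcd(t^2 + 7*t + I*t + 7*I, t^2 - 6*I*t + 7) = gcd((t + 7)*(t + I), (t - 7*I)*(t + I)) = t + I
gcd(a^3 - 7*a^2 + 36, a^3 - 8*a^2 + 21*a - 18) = a - 3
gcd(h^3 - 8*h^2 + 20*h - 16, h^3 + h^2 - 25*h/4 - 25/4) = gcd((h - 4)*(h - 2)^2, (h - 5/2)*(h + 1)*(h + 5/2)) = 1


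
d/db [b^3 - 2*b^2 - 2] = b*(3*b - 4)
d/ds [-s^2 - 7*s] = -2*s - 7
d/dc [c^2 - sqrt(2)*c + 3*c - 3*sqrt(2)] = 2*c - sqrt(2) + 3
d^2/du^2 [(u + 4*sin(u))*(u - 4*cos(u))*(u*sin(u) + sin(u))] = -u^3*sin(u) - u^2*sin(u) + 8*sqrt(2)*u^2*sin(2*u + pi/4) + 6*u^2*cos(u) + 6*u*sin(u) + 24*u*sin(2*u) + 8*u*cos(u) - 8*u*cos(2*u) - 36*u*cos(3*u) + 10*sin(u) - 24*sin(3*u) + 4*cos(u) - 8*cos(2*u) - 36*cos(3*u) - 4*sqrt(2)*cos(2*u + pi/4) + 4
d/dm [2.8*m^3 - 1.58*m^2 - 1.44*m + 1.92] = 8.4*m^2 - 3.16*m - 1.44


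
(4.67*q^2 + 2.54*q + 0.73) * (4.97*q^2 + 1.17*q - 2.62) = 23.2099*q^4 + 18.0877*q^3 - 5.6355*q^2 - 5.8007*q - 1.9126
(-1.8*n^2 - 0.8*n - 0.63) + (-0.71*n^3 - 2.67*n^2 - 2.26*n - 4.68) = -0.71*n^3 - 4.47*n^2 - 3.06*n - 5.31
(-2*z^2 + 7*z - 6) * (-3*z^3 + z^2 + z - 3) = 6*z^5 - 23*z^4 + 23*z^3 + 7*z^2 - 27*z + 18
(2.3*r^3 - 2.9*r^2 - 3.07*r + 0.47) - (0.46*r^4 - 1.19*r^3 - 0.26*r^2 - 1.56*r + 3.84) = -0.46*r^4 + 3.49*r^3 - 2.64*r^2 - 1.51*r - 3.37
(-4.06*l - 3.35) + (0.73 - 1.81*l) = -5.87*l - 2.62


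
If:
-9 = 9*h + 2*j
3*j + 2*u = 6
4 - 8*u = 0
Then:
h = -37/27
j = 5/3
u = 1/2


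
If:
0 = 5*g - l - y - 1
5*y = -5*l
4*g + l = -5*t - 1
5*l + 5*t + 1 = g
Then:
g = 1/5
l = 1/4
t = -41/100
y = -1/4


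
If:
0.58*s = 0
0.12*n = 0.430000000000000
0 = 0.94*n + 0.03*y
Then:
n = 3.58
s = 0.00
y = -112.28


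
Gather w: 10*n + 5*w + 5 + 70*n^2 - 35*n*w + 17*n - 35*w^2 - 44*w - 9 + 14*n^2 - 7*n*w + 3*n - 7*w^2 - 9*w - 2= 84*n^2 + 30*n - 42*w^2 + w*(-42*n - 48) - 6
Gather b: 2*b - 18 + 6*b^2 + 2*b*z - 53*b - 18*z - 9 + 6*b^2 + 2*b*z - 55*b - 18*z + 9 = 12*b^2 + b*(4*z - 106) - 36*z - 18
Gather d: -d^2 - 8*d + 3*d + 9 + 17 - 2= -d^2 - 5*d + 24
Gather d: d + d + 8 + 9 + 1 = 2*d + 18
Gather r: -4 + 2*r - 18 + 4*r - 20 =6*r - 42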